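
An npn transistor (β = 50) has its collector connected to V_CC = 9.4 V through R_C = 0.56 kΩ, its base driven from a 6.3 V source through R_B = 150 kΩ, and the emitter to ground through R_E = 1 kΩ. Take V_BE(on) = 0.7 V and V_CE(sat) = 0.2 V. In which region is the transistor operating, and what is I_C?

active; I_C ≈ 1.4 mA

Assume active. Base-emitter loop: I_B = (V_BB − V_BE)/(R_B + (β+1)R_E) = (6.3 − 0.7)/(150 + 51×1) = 0.0279 mA.
I_C = β·I_B = 50×0.0279 = 1.39 mA.
V_CE = V_CC − I_C·R_C − I_E·R_E = 9.4 − 1.39×0.56 − 1.42×1 = 7.2 V > V_CE(sat), so the active-region assumption holds.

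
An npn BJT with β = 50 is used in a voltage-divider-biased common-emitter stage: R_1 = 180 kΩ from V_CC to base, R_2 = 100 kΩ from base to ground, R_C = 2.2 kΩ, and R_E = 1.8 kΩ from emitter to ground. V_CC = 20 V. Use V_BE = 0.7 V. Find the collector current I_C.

I_C ≈ 2.1 mA

Thevenize the base divider: V_Th = V_CC·R_2/(R_1+R_2) = 20×100/280 = 7.14 V, R_Th = R_1‖R_2 = 64.3 kΩ.
Base-emitter loop: V_Th = I_B·R_Th + V_BE + (β+1)I_B·R_E, so I_B = (7.14 − 0.7) / (64.3 + 51×1.8) = 0.0413 mA.
I_C = β·I_B = 50×0.0413 = 2.06 mA, and I_E = (β+1)I_B = 2.11 mA.
V_CE = V_CC − I_C·R_C − I_E·R_E = 20 − 2.06×2.2 − 2.11×1.8 = 11.7 V.
V_CE = 11.7 V > 0.2 V confirms active-region operation.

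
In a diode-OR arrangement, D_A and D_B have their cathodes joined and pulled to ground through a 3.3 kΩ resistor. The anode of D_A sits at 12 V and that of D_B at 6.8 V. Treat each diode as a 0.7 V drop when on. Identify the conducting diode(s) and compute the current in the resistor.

Assume both conduct. Then node N would need to be at both 12−0.7 = 11.3 V and 6.8−0.7 = 6.1 V, which is impossible.
Assume only D_A conducts: V_N = 12 − 0.7 = 11.3 V, so I_R = 11.3/3.3 = 3.42 mA.
Check D_B: its anode-to-cathode voltage is 6.8 − 11.3 = -4.5 V < 0.7 V, so it is off. The assumption is consistent.

Only D_A conducts; I_R ≈ 3.4 mA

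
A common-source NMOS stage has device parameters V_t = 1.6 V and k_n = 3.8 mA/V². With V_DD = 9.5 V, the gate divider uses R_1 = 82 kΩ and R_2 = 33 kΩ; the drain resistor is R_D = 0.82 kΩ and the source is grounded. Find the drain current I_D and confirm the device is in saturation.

I_D ≈ 2.4 mA

V_G = V_DD·R_2/(R_1+R_2) = 9.5×33/115 = 2.73 V. With the source grounded, V_GS = V_G = 2.73 V.
Assume saturation: I_D = (k_n/2)(V_GS − V_t)² = (3.8/2)×(2.73 − 1.6)² = 1.9×1.13² = 2.41 mA.
V_DS = V_DD − I_D·R_D = 9.5 − 2.41×0.82 = 7.52 V.
Saturation requires V_DS ≥ V_GS − V_t = 1.13 V; 7.52 ≥ 1.13 ✓.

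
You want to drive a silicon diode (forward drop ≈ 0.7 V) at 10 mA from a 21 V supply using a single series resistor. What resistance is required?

The resistor drops V_S − V_D = 21 − 0.7 = 20.3 V at 10 mA.
R = 20.3 V / 10 mA = 2.03 kΩ.

R ≈ 2 kΩ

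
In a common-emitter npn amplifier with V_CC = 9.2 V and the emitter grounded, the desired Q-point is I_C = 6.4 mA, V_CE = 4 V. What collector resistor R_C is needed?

R_C ≈ 0.81 kΩ

Collector loop: V_CC = I_C·R_C + V_CE.
R_C = (V_CC − V_CE)/I_C = (9.2 − 4)/6.4 = 0.812 kΩ.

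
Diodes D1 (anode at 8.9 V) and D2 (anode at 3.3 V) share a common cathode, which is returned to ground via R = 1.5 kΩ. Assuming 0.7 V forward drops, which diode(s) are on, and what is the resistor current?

Only D1 conducts; I_R ≈ 5.5 mA

Assume both conduct. Then node N would need to be at both 8.9−0.7 = 8.2 V and 3.3−0.7 = 2.6 V, which is impossible.
Assume only D1 conducts: V_N = 8.9 − 0.7 = 8.2 V, so I_R = 8.2/1.5 = 5.47 mA.
Check D2: its anode-to-cathode voltage is 3.3 − 8.2 = -4.9 V < 0.7 V, so it is off. The assumption is consistent.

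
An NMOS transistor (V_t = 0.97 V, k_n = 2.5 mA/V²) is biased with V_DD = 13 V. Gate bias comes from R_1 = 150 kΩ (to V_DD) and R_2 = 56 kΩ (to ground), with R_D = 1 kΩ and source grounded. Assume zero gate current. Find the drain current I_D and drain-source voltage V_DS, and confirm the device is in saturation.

I_D ≈ 8.2 mA, V_DS ≈ 4.8 V

V_G = V_DD·R_2/(R_1+R_2) = 13×56/206 = 3.53 V. With the source grounded, V_GS = V_G = 3.53 V.
Assume saturation: I_D = (k_n/2)(V_GS − V_t)² = (2.5/2)×(3.53 − 0.97)² = 1.25×2.56² = 8.22 mA.
V_DS = V_DD − I_D·R_D = 13 − 8.22×1 = 4.78 V.
Saturation requires V_DS ≥ V_GS − V_t = 2.56 V; 4.78 ≥ 2.56 ✓.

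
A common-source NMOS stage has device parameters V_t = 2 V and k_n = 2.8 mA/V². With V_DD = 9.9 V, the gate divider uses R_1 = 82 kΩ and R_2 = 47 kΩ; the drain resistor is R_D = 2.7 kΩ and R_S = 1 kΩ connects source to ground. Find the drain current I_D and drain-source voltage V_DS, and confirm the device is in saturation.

I_D ≈ 0.83 mA, V_DS ≈ 6.8 V

V_G = V_DD·R_2/(R_1+R_2) = 9.9×47/129 = 3.61 V.
Assume saturation: I_D = (k_n/2)(V_GS − V_t)² with V_GS = V_G − I_D·R_S = 3.61 − 1·I_D.
Substituting gives 1.4·I_D² − 5.5·I_D + 3.62 = 0, with roots I_D = 0.835 or 3.09 mA.
The root I_D = 3.09 mA gives V_GS = 0.514 V ≤ V_t, so take I_D = 0.835 mA.
Then V_GS = 2.77 V and V_DS = V_DD − I_D(R_D+R_S) = 9.9 − 0.835×3.7 = 6.81 V.
Saturation requires V_DS ≥ V_GS − V_t = 0.772 V; 6.81 ≥ 0.772 ✓.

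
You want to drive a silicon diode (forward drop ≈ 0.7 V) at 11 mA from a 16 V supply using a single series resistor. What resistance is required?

R ≈ 1.4 kΩ

The resistor drops V_S − V_D = 16 − 0.7 = 15.3 V at 11 mA.
R = 15.3 V / 11 mA = 1.39 kΩ.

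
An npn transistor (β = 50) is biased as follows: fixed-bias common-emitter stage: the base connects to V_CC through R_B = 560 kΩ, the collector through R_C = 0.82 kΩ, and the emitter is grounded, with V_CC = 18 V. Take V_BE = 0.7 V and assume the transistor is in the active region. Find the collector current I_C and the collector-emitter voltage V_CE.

Base loop: V_CC = I_B·R_B + V_BE, so I_B = (18 − 0.7)/560 kΩ = 0.0309 mA.
In the active region I_C = β·I_B = 50 × 0.0309 = 1.54 mA.
Collector loop: V_CE = V_CC − I_C·R_C = 18 − 1.54×0.82 = 16.7 V.
Since V_CE = 16.7 V > V_CE(sat) ≈ 0.2 V, the transistor is in the active region as assumed.

I_C ≈ 1.5 mA, V_CE ≈ 17 V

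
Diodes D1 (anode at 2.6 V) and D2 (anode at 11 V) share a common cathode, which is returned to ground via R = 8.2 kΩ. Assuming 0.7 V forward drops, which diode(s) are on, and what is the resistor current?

Only D2 conducts; I_R ≈ 1.3 mA

Assume both conduct. Then node N would need to be at both 2.6−0.7 = 1.9 V and 11−0.7 = 10.3 V, which is impossible.
Assume only D2 conducts: V_N = 11 − 0.7 = 10.3 V, so I_R = 10.3/8.2 = 1.26 mA.
Check D1: its anode-to-cathode voltage is 2.6 − 10.3 = -7.7 V < 0.7 V, so it is off. The assumption is consistent.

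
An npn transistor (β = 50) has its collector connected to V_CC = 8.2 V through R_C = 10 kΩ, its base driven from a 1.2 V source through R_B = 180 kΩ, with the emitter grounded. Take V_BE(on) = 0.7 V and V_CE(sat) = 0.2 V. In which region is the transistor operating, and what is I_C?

Assume active. Base-emitter loop: I_B = (V_BB − V_BE)/R_B = (1.2 − 0.7)/180 = 0.00278 mA.
I_C = β·I_B = 50×0.00278 = 0.139 mA.
V_CE = V_CC − I_C·R_C = 8.2 − 0.139×10 = 6.81 V > V_CE(sat), so the active-region assumption holds.

active; I_C ≈ 0.14 mA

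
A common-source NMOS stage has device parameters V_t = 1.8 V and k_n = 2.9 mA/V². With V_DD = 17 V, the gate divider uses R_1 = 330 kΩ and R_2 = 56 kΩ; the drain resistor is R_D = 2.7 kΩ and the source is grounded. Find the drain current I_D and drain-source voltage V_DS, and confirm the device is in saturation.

V_G = V_DD·R_2/(R_1+R_2) = 17×56/386 = 2.47 V. With the source grounded, V_GS = V_G = 2.47 V.
Assume saturation: I_D = (k_n/2)(V_GS − V_t)² = (2.9/2)×(2.47 − 1.8)² = 1.45×0.666² = 0.644 mA.
V_DS = V_DD − I_D·R_D = 17 − 0.644×2.7 = 15.3 V.
Saturation requires V_DS ≥ V_GS − V_t = 0.666 V; 15.3 ≥ 0.666 ✓.

I_D ≈ 0.64 mA, V_DS ≈ 15 V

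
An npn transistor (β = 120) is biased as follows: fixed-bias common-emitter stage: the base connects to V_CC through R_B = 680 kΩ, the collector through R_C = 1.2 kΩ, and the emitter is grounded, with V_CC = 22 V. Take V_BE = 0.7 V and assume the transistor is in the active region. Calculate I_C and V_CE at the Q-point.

I_C ≈ 3.8 mA, V_CE ≈ 17 V

Base loop: V_CC = I_B·R_B + V_BE, so I_B = (22 − 0.7)/680 kΩ = 0.0313 mA.
In the active region I_C = β·I_B = 120 × 0.0313 = 3.76 mA.
Collector loop: V_CE = V_CC − I_C·R_C = 22 − 3.76×1.2 = 17.5 V.
Since V_CE = 17.5 V > V_CE(sat) ≈ 0.2 V, the transistor is in the active region as assumed.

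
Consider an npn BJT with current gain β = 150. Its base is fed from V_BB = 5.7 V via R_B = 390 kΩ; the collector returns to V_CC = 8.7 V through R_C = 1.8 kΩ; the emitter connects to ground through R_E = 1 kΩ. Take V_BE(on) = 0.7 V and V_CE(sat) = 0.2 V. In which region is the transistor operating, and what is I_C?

Assume active. Base-emitter loop: I_B = (V_BB − V_BE)/(R_B + (β+1)R_E) = (5.7 − 0.7)/(390 + 151×1) = 0.00924 mA.
I_C = β·I_B = 150×0.00924 = 1.39 mA.
V_CE = V_CC − I_C·R_C − I_E·R_E = 8.7 − 1.39×1.8 − 1.4×1 = 4.81 V > V_CE(sat), so the active-region assumption holds.

active; I_C ≈ 1.4 mA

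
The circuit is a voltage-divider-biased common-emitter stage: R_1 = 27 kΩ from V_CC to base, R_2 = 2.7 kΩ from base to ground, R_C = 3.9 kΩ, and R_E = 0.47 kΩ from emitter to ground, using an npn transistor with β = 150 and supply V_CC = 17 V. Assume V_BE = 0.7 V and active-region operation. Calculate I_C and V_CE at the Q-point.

Thevenize the base divider: V_Th = V_CC·R_2/(R_1+R_2) = 17×2.7/29.7 = 1.55 V, R_Th = R_1‖R_2 = 2.45 kΩ.
Base-emitter loop: V_Th = I_B·R_Th + V_BE + (β+1)I_B·R_E, so I_B = (1.55 − 0.7) / (2.45 + 151×0.47) = 0.0115 mA.
I_C = β·I_B = 150×0.0115 = 1.73 mA, and I_E = (β+1)I_B = 1.74 mA.
V_CE = V_CC − I_C·R_C − I_E·R_E = 17 − 1.73×3.9 − 1.74×0.47 = 9.45 V.
V_CE = 9.45 V > 0.2 V confirms active-region operation.

I_C ≈ 1.7 mA, V_CE ≈ 9.4 V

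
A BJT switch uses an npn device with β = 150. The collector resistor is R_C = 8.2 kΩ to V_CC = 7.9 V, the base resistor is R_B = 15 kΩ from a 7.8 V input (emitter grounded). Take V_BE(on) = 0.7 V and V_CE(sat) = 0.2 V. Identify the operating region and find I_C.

saturation; I_C ≈ 0.94 mA

Assume active: I_B = (7.8 − 0.7)/15 = 0.473 mA, giving I_C = β·I_B = 71 mA.
But then V_CE = 7.9 − 71×8.2 = -574 V < V_CE(sat) = 0.2 V — impossible in the active region.
So the transistor is saturated. With V_CE = 0.2 V, I_C = (V_CC − 0.2)/R_C = 7.7/8.2 = 0.939 mA.
Check: β·I_B = 71 mA > I_C = 0.939 mA, confirming saturation.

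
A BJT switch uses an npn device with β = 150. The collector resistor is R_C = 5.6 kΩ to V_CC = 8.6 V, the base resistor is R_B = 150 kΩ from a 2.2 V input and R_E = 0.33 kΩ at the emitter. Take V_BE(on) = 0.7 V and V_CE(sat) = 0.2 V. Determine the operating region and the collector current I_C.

Assume active. Base-emitter loop: I_B = (V_BB − V_BE)/(R_B + (β+1)R_E) = (2.2 − 0.7)/(150 + 151×0.33) = 0.00751 mA.
I_C = β·I_B = 150×0.00751 = 1.13 mA.
V_CE = V_CC − I_C·R_C − I_E·R_E = 8.6 − 1.13×5.6 − 1.13×0.33 = 1.92 V > V_CE(sat), so the active-region assumption holds.

active; I_C ≈ 1.1 mA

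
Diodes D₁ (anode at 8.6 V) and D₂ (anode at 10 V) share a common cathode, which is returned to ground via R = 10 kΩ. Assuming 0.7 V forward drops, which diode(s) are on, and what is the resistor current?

Assume both conduct. Then node N would need to be at both 8.6−0.7 = 7.9 V and 10−0.7 = 9.3 V, which is impossible.
Assume only D₂ conducts: V_N = 10 − 0.7 = 9.3 V, so I_R = 9.3/10 = 0.93 mA.
Check D₁: its anode-to-cathode voltage is 8.6 − 9.3 = -0.7 V < 0.7 V, so it is off. The assumption is consistent.

Only D₂ conducts; I_R ≈ 0.93 mA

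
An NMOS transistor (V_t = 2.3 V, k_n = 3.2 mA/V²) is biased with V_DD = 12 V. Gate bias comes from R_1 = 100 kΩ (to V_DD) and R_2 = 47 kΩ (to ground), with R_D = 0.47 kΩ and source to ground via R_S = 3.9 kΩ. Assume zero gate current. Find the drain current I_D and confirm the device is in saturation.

V_G = V_DD·R_2/(R_1+R_2) = 12×47/147 = 3.84 V.
Assume saturation: I_D = (k_n/2)(V_GS − V_t)² with V_GS = V_G − I_D·R_S = 3.84 − 3.9·I_D.
Substituting gives 24.3·I_D² − 20.2·I_D + 3.78 = 0, with roots I_D = 0.286 or 0.543 mA.
The root I_D = 0.543 mA gives V_GS = 1.72 V ≤ V_t, so take I_D = 0.286 mA.
Then V_GS = 2.72 V and V_DS = V_DD − I_D(R_D+R_S) = 12 − 0.286×4.37 = 10.8 V.
Saturation requires V_DS ≥ V_GS − V_t = 0.423 V; 10.8 ≥ 0.423 ✓.

I_D ≈ 0.29 mA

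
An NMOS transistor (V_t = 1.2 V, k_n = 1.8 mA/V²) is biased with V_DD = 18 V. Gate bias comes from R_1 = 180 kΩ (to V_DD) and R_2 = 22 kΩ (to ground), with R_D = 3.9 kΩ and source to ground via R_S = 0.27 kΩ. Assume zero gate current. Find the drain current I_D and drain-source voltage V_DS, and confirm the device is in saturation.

I_D ≈ 0.39 mA, V_DS ≈ 16 V

V_G = V_DD·R_2/(R_1+R_2) = 18×22/202 = 1.96 V.
Assume saturation: I_D = (k_n/2)(V_GS − V_t)² with V_GS = V_G − I_D·R_S = 1.96 − 0.27·I_D.
Substituting gives 0.0656·I_D² − 1.37·I_D + 0.52 = 0, with roots I_D = 0.387 or 20.5 mA.
The root I_D = 20.5 mA gives V_GS = -3.57 V ≤ V_t, so take I_D = 0.387 mA.
Then V_GS = 1.86 V and V_DS = V_DD − I_D(R_D+R_S) = 18 − 0.387×4.17 = 16.4 V.
Saturation requires V_DS ≥ V_GS − V_t = 0.656 V; 16.4 ≥ 0.656 ✓.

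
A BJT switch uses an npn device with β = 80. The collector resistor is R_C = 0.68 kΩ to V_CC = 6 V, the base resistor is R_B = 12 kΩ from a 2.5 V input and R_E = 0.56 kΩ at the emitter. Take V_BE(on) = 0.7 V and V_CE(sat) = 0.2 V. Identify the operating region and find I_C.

active; I_C ≈ 2.5 mA

Assume active. Base-emitter loop: I_B = (V_BB − V_BE)/(R_B + (β+1)R_E) = (2.5 − 0.7)/(12 + 81×0.56) = 0.0314 mA.
I_C = β·I_B = 80×0.0314 = 2.51 mA.
V_CE = V_CC − I_C·R_C − I_E·R_E = 6 − 2.51×0.68 − 2.54×0.56 = 2.87 V > V_CE(sat), so the active-region assumption holds.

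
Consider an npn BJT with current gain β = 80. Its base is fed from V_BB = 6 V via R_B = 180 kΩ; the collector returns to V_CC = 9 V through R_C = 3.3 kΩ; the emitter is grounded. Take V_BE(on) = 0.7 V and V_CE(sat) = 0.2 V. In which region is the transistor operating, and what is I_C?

active; I_C ≈ 2.4 mA

Assume active. Base-emitter loop: I_B = (V_BB − V_BE)/R_B = (6 − 0.7)/180 = 0.0294 mA.
I_C = β·I_B = 80×0.0294 = 2.36 mA.
V_CE = V_CC − I_C·R_C = 9 − 2.36×3.3 = 1.23 V > V_CE(sat), so the active-region assumption holds.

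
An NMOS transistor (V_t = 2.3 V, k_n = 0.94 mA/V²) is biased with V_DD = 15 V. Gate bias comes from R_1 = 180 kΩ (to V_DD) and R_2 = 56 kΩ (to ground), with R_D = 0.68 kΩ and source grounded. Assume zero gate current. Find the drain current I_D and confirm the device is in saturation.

I_D ≈ 0.75 mA

V_G = V_DD·R_2/(R_1+R_2) = 15×56/236 = 3.56 V. With the source grounded, V_GS = V_G = 3.56 V.
Assume saturation: I_D = (k_n/2)(V_GS − V_t)² = (0.94/2)×(3.56 − 2.3)² = 0.47×1.26² = 0.745 mA.
V_DS = V_DD − I_D·R_D = 15 − 0.745×0.68 = 14.5 V.
Saturation requires V_DS ≥ V_GS − V_t = 1.26 V; 14.5 ≥ 1.26 ✓.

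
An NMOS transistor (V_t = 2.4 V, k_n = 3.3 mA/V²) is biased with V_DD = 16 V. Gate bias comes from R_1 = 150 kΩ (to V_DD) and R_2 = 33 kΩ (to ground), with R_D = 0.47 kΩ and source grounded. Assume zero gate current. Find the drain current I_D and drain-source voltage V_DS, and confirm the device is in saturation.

V_G = V_DD·R_2/(R_1+R_2) = 16×33/183 = 2.89 V. With the source grounded, V_GS = V_G = 2.89 V.
Assume saturation: I_D = (k_n/2)(V_GS − V_t)² = (3.3/2)×(2.89 − 2.4)² = 1.65×0.485² = 0.389 mA.
V_DS = V_DD − I_D·R_D = 16 − 0.389×0.47 = 15.8 V.
Saturation requires V_DS ≥ V_GS − V_t = 0.485 V; 15.8 ≥ 0.485 ✓.

I_D ≈ 0.39 mA, V_DS ≈ 16 V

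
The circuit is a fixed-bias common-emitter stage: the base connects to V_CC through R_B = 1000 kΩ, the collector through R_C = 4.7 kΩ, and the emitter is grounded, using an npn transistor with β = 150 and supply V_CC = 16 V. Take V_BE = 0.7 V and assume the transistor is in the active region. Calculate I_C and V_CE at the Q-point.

I_C ≈ 2.3 mA, V_CE ≈ 5.2 V

Base loop: V_CC = I_B·R_B + V_BE, so I_B = (16 − 0.7)/1000 kΩ = 0.0153 mA.
In the active region I_C = β·I_B = 150 × 0.0153 = 2.3 mA.
Collector loop: V_CE = V_CC − I_C·R_C = 16 − 2.3×4.7 = 5.21 V.
Since V_CE = 5.21 V > V_CE(sat) ≈ 0.2 V, the transistor is in the active region as assumed.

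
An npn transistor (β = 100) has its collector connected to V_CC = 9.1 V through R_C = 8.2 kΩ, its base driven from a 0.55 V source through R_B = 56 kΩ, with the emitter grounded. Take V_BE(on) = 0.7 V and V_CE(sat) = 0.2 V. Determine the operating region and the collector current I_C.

V_BB = 0.55 V ≤ V_BE(on) = 0.7 V, so the base-emitter junction is not forward biased.
The transistor is in cutoff: I_B = I_C = 0.

cutoff; I_C ≈ 0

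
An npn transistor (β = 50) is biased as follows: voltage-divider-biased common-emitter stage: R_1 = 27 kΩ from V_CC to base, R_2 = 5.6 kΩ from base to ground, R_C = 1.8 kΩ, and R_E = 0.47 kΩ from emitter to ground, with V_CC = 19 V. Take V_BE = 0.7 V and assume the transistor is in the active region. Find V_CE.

V_CE ≈ 8.8 V

Thevenize the base divider: V_Th = V_CC·R_2/(R_1+R_2) = 19×5.6/32.6 = 3.26 V, R_Th = R_1‖R_2 = 4.64 kΩ.
Base-emitter loop: V_Th = I_B·R_Th + V_BE + (β+1)I_B·R_E, so I_B = (3.26 − 0.7) / (4.64 + 51×0.47) = 0.0896 mA.
I_C = β·I_B = 50×0.0896 = 4.48 mA, and I_E = (β+1)I_B = 4.57 mA.
V_CE = V_CC − I_C·R_C − I_E·R_E = 19 − 4.48×1.8 − 4.57×0.47 = 8.79 V.
V_CE = 8.79 V > 0.2 V confirms active-region operation.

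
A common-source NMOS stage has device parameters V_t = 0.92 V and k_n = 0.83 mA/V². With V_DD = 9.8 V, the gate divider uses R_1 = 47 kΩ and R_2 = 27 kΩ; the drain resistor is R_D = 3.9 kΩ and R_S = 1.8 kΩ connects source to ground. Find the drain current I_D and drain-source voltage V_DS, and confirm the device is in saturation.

I_D ≈ 0.74 mA, V_DS ≈ 5.6 V

V_G = V_DD·R_2/(R_1+R_2) = 9.8×27/74 = 3.58 V.
Assume saturation: I_D = (k_n/2)(V_GS − V_t)² with V_GS = V_G − I_D·R_S = 3.58 − 1.8·I_D.
Substituting gives 1.34·I_D² − 4.97·I_D + 2.93 = 0, with roots I_D = 0.736 or 2.96 mA.
The root I_D = 2.96 mA gives V_GS = -1.75 V ≤ V_t, so take I_D = 0.736 mA.
Then V_GS = 2.25 V and V_DS = V_DD − I_D(R_D+R_S) = 9.8 − 0.736×5.7 = 5.61 V.
Saturation requires V_DS ≥ V_GS − V_t = 1.33 V; 5.61 ≥ 1.33 ✓.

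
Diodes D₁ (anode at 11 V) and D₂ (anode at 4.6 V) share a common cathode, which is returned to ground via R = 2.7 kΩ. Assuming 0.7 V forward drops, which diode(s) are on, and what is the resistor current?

Assume both conduct. Then node N would need to be at both 11−0.7 = 10.3 V and 4.6−0.7 = 3.9 V, which is impossible.
Assume only D₁ conducts: V_N = 11 − 0.7 = 10.3 V, so I_R = 10.3/2.7 = 3.81 mA.
Check D₂: its anode-to-cathode voltage is 4.6 − 10.3 = -5.7 V < 0.7 V, so it is off. The assumption is consistent.

Only D₁ conducts; I_R ≈ 3.8 mA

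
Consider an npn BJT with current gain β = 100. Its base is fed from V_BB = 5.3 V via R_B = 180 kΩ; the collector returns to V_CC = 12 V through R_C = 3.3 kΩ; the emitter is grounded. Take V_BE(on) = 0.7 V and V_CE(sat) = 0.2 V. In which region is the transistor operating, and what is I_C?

Assume active. Base-emitter loop: I_B = (V_BB − V_BE)/R_B = (5.3 − 0.7)/180 = 0.0256 mA.
I_C = β·I_B = 100×0.0256 = 2.56 mA.
V_CE = V_CC − I_C·R_C = 12 − 2.56×3.3 = 3.57 V > V_CE(sat), so the active-region assumption holds.

active; I_C ≈ 2.6 mA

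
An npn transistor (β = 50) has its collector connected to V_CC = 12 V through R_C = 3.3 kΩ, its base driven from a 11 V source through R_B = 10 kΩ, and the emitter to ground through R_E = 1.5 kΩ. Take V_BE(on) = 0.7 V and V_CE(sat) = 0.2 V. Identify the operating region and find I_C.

Assume active: I_B = (11 − 0.7)/(10 + 51×1.5) = 0.119 mA, I_C = β·I_B = 5.95 mA.
Then V_CE = 12 − 5.95×3.3 − 6.07×1.5 = -16.8 V < 0.2 V — the active assumption fails.
Re-solve with V_CE = 0.2 V. KCL at the emitter: V_E/R_E = (V_BB−0.7−V_E)/R_B + (V_CC−0.2−V_E)/R_C, giving V_E = 4.31 V.
I_C = (V_CC − 0.2 − V_E)/R_C = (11.8 − 4.31)/3.3 = 2.27 mA.
Check: I_B = (10.3 − 4.31)/10 = 0.599 mA, and β·I_B = 30 mA > I_C, confirming saturation.

saturation; I_C ≈ 2.3 mA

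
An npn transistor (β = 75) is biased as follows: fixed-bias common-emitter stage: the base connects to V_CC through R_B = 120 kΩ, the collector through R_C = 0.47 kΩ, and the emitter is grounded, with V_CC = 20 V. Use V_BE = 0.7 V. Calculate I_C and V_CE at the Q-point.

Base loop: V_CC = I_B·R_B + V_BE, so I_B = (20 − 0.7)/120 kΩ = 0.161 mA.
In the active region I_C = β·I_B = 75 × 0.161 = 12.1 mA.
Collector loop: V_CE = V_CC − I_C·R_C = 20 − 12.1×0.47 = 14.3 V.
Since V_CE = 14.3 V > V_CE(sat) ≈ 0.2 V, the transistor is in the active region as assumed.

I_C ≈ 12 mA, V_CE ≈ 14 V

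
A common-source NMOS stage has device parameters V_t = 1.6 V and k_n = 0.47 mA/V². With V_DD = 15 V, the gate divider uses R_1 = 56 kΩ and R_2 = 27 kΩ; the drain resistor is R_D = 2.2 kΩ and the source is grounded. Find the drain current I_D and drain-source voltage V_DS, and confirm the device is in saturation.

V_G = V_DD·R_2/(R_1+R_2) = 15×27/83 = 4.88 V. With the source grounded, V_GS = V_G = 4.88 V.
Assume saturation: I_D = (k_n/2)(V_GS − V_t)² = (0.47/2)×(4.88 − 1.6)² = 0.235×3.28² = 2.53 mA.
V_DS = V_DD − I_D·R_D = 15 − 2.53×2.2 = 9.44 V.
Saturation requires V_DS ≥ V_GS − V_t = 3.28 V; 9.44 ≥ 3.28 ✓.

I_D ≈ 2.5 mA, V_DS ≈ 9.4 V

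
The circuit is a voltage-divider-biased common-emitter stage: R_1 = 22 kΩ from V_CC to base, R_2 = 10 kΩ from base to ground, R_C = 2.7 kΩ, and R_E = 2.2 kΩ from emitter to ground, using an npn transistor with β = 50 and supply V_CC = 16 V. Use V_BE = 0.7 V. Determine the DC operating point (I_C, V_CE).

Thevenize the base divider: V_Th = V_CC·R_2/(R_1+R_2) = 16×10/32 = 5 V, R_Th = R_1‖R_2 = 6.88 kΩ.
Base-emitter loop: V_Th = I_B·R_Th + V_BE + (β+1)I_B·R_E, so I_B = (5 − 0.7) / (6.88 + 51×2.2) = 0.0361 mA.
I_C = β·I_B = 50×0.0361 = 1.81 mA, and I_E = (β+1)I_B = 1.84 mA.
V_CE = V_CC − I_C·R_C − I_E·R_E = 16 − 1.81×2.7 − 1.84×2.2 = 7.07 V.
V_CE = 7.07 V > 0.2 V confirms active-region operation.

I_C ≈ 1.8 mA, V_CE ≈ 7.1 V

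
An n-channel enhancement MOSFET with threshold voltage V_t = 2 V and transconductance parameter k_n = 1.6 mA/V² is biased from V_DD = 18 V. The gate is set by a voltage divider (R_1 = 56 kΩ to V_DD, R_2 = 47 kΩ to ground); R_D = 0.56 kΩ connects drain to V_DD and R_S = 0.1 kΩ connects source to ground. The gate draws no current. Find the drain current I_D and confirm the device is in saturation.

I_D ≈ 17 mA

V_G = V_DD·R_2/(R_1+R_2) = 18×47/103 = 8.21 V.
Assume saturation: I_D = (k_n/2)(V_GS − V_t)² with V_GS = V_G − I_D·R_S = 8.21 − 0.1·I_D.
Substituting gives 0.008·I_D² − 1.99·I_D + 30.9 = 0, with roots I_D = 16.6 or 233 mA.
The root I_D = 233 mA gives V_GS = -15.1 V ≤ V_t, so take I_D = 16.6 mA.
Then V_GS = 6.55 V and V_DS = V_DD − I_D(R_D+R_S) = 18 − 16.6×0.66 = 7.05 V.
Saturation requires V_DS ≥ V_GS − V_t = 4.55 V; 7.05 ≥ 4.55 ✓.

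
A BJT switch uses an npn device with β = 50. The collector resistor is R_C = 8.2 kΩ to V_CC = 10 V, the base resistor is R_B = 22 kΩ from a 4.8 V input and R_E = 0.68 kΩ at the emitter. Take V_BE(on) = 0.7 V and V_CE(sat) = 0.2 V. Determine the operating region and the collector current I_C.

Assume active: I_B = (4.8 − 0.7)/(22 + 51×0.68) = 0.0723 mA, I_C = β·I_B = 3.62 mA.
Then V_CE = 10 − 3.62×8.2 − 3.69×0.68 = -22.2 V < 0.2 V — the active assumption fails.
Re-solve with V_CE = 0.2 V. KCL at the emitter: V_E/R_E = (V_BB−0.7−V_E)/R_B + (V_CC−0.2−V_E)/R_C, giving V_E = 0.843 V.
I_C = (V_CC − 0.2 − V_E)/R_C = (9.8 − 0.843)/8.2 = 1.09 mA.
Check: I_B = (4.1 − 0.843)/22 = 0.148 mA, and β·I_B = 7.4 mA > I_C, confirming saturation.

saturation; I_C ≈ 1.1 mA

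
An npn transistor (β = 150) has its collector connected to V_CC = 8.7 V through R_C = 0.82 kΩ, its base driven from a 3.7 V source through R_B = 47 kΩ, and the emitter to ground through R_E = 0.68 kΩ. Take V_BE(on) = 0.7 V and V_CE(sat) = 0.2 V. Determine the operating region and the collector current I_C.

active; I_C ≈ 3 mA

Assume active. Base-emitter loop: I_B = (V_BB − V_BE)/(R_B + (β+1)R_E) = (3.7 − 0.7)/(47 + 151×0.68) = 0.02 mA.
I_C = β·I_B = 150×0.02 = 3.01 mA.
V_CE = V_CC − I_C·R_C − I_E·R_E = 8.7 − 3.01×0.82 − 3.03×0.68 = 4.18 V > V_CE(sat), so the active-region assumption holds.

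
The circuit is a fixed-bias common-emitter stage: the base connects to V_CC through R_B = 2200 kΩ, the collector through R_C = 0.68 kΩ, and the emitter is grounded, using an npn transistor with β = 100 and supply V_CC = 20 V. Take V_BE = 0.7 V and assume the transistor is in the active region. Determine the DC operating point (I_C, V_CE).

Base loop: V_CC = I_B·R_B + V_BE, so I_B = (20 − 0.7)/2200 kΩ = 0.00877 mA.
In the active region I_C = β·I_B = 100 × 0.00877 = 0.877 mA.
Collector loop: V_CE = V_CC − I_C·R_C = 20 − 0.877×0.68 = 19.4 V.
Since V_CE = 19.4 V > V_CE(sat) ≈ 0.2 V, the transistor is in the active region as assumed.

I_C ≈ 0.88 mA, V_CE ≈ 19 V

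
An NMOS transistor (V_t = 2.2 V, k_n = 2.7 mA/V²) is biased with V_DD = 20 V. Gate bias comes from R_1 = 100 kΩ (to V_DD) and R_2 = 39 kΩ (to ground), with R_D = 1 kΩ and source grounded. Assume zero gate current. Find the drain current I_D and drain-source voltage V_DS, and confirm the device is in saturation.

V_G = V_DD·R_2/(R_1+R_2) = 20×39/139 = 5.61 V. With the source grounded, V_GS = V_G = 5.61 V.
Assume saturation: I_D = (k_n/2)(V_GS − V_t)² = (2.7/2)×(5.61 − 2.2)² = 1.35×3.41² = 15.7 mA.
V_DS = V_DD − I_D·R_D = 20 − 15.7×1 = 4.29 V.
Saturation requires V_DS ≥ V_GS − V_t = 3.41 V; 4.29 ≥ 3.41 ✓.

I_D ≈ 16 mA, V_DS ≈ 4.3 V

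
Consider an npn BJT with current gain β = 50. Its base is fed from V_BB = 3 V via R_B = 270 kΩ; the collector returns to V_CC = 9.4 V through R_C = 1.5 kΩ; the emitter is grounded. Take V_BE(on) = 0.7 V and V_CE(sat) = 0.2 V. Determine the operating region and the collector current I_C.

Assume active. Base-emitter loop: I_B = (V_BB − V_BE)/R_B = (3 − 0.7)/270 = 0.00852 mA.
I_C = β·I_B = 50×0.00852 = 0.426 mA.
V_CE = V_CC − I_C·R_C = 9.4 − 0.426×1.5 = 8.76 V > V_CE(sat), so the active-region assumption holds.

active; I_C ≈ 0.43 mA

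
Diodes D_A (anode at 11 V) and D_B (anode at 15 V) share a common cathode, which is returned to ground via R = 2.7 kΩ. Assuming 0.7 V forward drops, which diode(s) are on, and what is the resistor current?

Assume both conduct. Then node N would need to be at both 11−0.7 = 10.3 V and 15−0.7 = 14.3 V, which is impossible.
Assume only D_B conducts: V_N = 15 − 0.7 = 14.3 V, so I_R = 14.3/2.7 = 5.3 mA.
Check D_A: its anode-to-cathode voltage is 11 − 14.3 = -3.3 V < 0.7 V, so it is off. The assumption is consistent.

Only D_B conducts; I_R ≈ 5.3 mA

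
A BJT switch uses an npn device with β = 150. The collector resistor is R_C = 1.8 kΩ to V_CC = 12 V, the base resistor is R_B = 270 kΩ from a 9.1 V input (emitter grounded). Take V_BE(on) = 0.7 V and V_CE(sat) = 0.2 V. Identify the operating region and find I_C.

active; I_C ≈ 4.7 mA

Assume active. Base-emitter loop: I_B = (V_BB − V_BE)/R_B = (9.1 − 0.7)/270 = 0.0311 mA.
I_C = β·I_B = 150×0.0311 = 4.67 mA.
V_CE = V_CC − I_C·R_C = 12 − 4.67×1.8 = 3.6 V > V_CE(sat), so the active-region assumption holds.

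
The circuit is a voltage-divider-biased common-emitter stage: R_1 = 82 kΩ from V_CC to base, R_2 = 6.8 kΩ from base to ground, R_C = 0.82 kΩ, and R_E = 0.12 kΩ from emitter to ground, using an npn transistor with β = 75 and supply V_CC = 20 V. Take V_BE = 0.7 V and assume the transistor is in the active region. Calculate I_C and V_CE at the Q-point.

I_C ≈ 4 mA, V_CE ≈ 16 V

Thevenize the base divider: V_Th = V_CC·R_2/(R_1+R_2) = 20×6.8/88.8 = 1.53 V, R_Th = R_1‖R_2 = 6.28 kΩ.
Base-emitter loop: V_Th = I_B·R_Th + V_BE + (β+1)I_B·R_E, so I_B = (1.53 − 0.7) / (6.28 + 76×0.12) = 0.054 mA.
I_C = β·I_B = 75×0.054 = 4.05 mA, and I_E = (β+1)I_B = 4.1 mA.
V_CE = V_CC − I_C·R_C − I_E·R_E = 20 − 4.05×0.82 − 4.1×0.12 = 16.2 V.
V_CE = 16.2 V > 0.2 V confirms active-region operation.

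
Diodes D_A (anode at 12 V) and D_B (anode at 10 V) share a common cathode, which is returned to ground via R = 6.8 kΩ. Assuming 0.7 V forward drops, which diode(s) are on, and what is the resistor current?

Assume both conduct. Then node N would need to be at both 12−0.7 = 11.3 V and 10−0.7 = 9.3 V, which is impossible.
Assume only D_A conducts: V_N = 12 − 0.7 = 11.3 V, so I_R = 11.3/6.8 = 1.66 mA.
Check D_B: its anode-to-cathode voltage is 10 − 11.3 = -1.3 V < 0.7 V, so it is off. The assumption is consistent.

Only D_A conducts; I_R ≈ 1.7 mA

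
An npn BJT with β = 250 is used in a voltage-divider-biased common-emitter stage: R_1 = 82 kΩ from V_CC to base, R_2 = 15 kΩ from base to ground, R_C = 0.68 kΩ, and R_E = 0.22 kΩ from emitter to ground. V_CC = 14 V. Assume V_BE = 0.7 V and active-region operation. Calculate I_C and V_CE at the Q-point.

Thevenize the base divider: V_Th = V_CC·R_2/(R_1+R_2) = 14×15/97 = 2.16 V, R_Th = R_1‖R_2 = 12.7 kΩ.
Base-emitter loop: V_Th = I_B·R_Th + V_BE + (β+1)I_B·R_E, so I_B = (2.16 − 0.7) / (12.7 + 251×0.22) = 0.0216 mA.
I_C = β·I_B = 250×0.0216 = 5.39 mA, and I_E = (β+1)I_B = 5.42 mA.
V_CE = V_CC − I_C·R_C − I_E·R_E = 14 − 5.39×0.68 − 5.42×0.22 = 9.14 V.
V_CE = 9.14 V > 0.2 V confirms active-region operation.

I_C ≈ 5.4 mA, V_CE ≈ 9.1 V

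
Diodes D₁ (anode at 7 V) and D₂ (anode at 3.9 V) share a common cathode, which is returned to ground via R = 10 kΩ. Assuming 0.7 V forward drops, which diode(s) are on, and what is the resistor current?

Only D₁ conducts; I_R ≈ 0.63 mA

Assume both conduct. Then node N would need to be at both 7−0.7 = 6.3 V and 3.9−0.7 = 3.2 V, which is impossible.
Assume only D₁ conducts: V_N = 7 − 0.7 = 6.3 V, so I_R = 6.3/10 = 0.63 mA.
Check D₂: its anode-to-cathode voltage is 3.9 − 6.3 = -2.4 V < 0.7 V, so it is off. The assumption is consistent.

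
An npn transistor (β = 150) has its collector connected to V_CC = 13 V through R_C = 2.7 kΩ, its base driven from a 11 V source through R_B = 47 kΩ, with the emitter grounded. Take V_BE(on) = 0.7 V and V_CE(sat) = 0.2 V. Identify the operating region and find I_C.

Assume active: I_B = (11 − 0.7)/47 = 0.219 mA, giving I_C = β·I_B = 32.9 mA.
But then V_CE = 13 − 32.9×2.7 = -75.8 V < V_CE(sat) = 0.2 V — impossible in the active region.
So the transistor is saturated. With V_CE = 0.2 V, I_C = (V_CC − 0.2)/R_C = 12.8/2.7 = 4.74 mA.
Check: β·I_B = 32.9 mA > I_C = 4.74 mA, confirming saturation.

saturation; I_C ≈ 4.7 mA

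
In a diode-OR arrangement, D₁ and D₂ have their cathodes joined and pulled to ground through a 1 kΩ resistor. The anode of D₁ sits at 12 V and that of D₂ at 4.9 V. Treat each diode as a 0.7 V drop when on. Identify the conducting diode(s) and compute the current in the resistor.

Only D₁ conducts; I_R ≈ 11 mA

Assume both conduct. Then node N would need to be at both 12−0.7 = 11.3 V and 4.9−0.7 = 4.2 V, which is impossible.
Assume only D₁ conducts: V_N = 12 − 0.7 = 11.3 V, so I_R = 11.3/1 = 11.3 mA.
Check D₂: its anode-to-cathode voltage is 4.9 − 11.3 = -6.4 V < 0.7 V, so it is off. The assumption is consistent.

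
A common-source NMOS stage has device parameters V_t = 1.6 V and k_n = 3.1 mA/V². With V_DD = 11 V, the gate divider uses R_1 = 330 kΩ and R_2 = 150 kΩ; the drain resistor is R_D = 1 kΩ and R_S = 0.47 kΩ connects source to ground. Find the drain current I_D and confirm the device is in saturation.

V_G = V_DD·R_2/(R_1+R_2) = 11×150/480 = 3.44 V.
Assume saturation: I_D = (k_n/2)(V_GS − V_t)² with V_GS = V_G − I_D·R_S = 3.44 − 0.47·I_D.
Substituting gives 0.342·I_D² − 3.68·I_D + 5.23 = 0, with roots I_D = 1.69 or 9.05 mA.
The root I_D = 9.05 mA gives V_GS = -0.816 V ≤ V_t, so take I_D = 1.69 mA.
Then V_GS = 2.64 V and V_DS = V_DD − I_D(R_D+R_S) = 11 − 1.69×1.47 = 8.52 V.
Saturation requires V_DS ≥ V_GS − V_t = 1.04 V; 8.52 ≥ 1.04 ✓.

I_D ≈ 1.7 mA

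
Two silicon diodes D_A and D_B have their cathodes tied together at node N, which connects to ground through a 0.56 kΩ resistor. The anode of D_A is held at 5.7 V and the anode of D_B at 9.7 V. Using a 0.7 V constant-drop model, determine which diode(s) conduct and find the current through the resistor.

Assume both conduct. Then node N would need to be at both 5.7−0.7 = 5 V and 9.7−0.7 = 9 V, which is impossible.
Assume only D_B conducts: V_N = 9.7 − 0.7 = 9 V, so I_R = 9/0.56 = 16.1 mA.
Check D_A: its anode-to-cathode voltage is 5.7 − 9 = -3.3 V < 0.7 V, so it is off. The assumption is consistent.

Only D_B conducts; I_R ≈ 16 mA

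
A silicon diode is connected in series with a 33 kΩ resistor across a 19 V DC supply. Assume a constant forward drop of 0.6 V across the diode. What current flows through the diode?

I ≈ 0.56 mA

KVL around the loop: 19 = V_D + I·R = 0.6 + I × 33 kΩ.
So I = (19 − 0.6) / 33 kΩ = 18.4 / 33 = 0.558 mA.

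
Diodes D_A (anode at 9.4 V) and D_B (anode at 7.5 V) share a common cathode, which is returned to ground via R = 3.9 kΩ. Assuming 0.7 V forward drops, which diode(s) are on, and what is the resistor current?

Only D_A conducts; I_R ≈ 2.2 mA

Assume both conduct. Then node N would need to be at both 9.4−0.7 = 8.7 V and 7.5−0.7 = 6.8 V, which is impossible.
Assume only D_A conducts: V_N = 9.4 − 0.7 = 8.7 V, so I_R = 8.7/3.9 = 2.23 mA.
Check D_B: its anode-to-cathode voltage is 7.5 − 8.7 = -1.2 V < 0.7 V, so it is off. The assumption is consistent.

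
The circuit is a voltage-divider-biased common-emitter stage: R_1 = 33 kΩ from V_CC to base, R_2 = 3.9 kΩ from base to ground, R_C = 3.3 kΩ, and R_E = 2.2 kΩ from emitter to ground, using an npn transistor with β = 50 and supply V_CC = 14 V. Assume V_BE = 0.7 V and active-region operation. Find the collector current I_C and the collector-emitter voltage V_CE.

I_C ≈ 0.34 mA, V_CE ≈ 12 V

Thevenize the base divider: V_Th = V_CC·R_2/(R_1+R_2) = 14×3.9/36.9 = 1.48 V, R_Th = R_1‖R_2 = 3.49 kΩ.
Base-emitter loop: V_Th = I_B·R_Th + V_BE + (β+1)I_B·R_E, so I_B = (1.48 − 0.7) / (3.49 + 51×2.2) = 0.00674 mA.
I_C = β·I_B = 50×0.00674 = 0.337 mA, and I_E = (β+1)I_B = 0.344 mA.
V_CE = V_CC − I_C·R_C − I_E·R_E = 14 − 0.337×3.3 − 0.344×2.2 = 12.1 V.
V_CE = 12.1 V > 0.2 V confirms active-region operation.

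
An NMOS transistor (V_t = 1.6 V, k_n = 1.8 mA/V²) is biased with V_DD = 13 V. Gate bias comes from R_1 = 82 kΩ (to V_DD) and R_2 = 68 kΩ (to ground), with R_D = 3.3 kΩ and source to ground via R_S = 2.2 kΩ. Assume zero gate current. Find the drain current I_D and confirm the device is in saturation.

I_D ≈ 1.4 mA

V_G = V_DD·R_2/(R_1+R_2) = 13×68/150 = 5.89 V.
Assume saturation: I_D = (k_n/2)(V_GS − V_t)² with V_GS = V_G − I_D·R_S = 5.89 − 2.2·I_D.
Substituting gives 4.36·I_D² − 18·I_D + 16.6 = 0, with roots I_D = 1.39 or 2.75 mA.
The root I_D = 2.75 mA gives V_GS = -0.147 V ≤ V_t, so take I_D = 1.39 mA.
Then V_GS = 2.84 V and V_DS = V_DD − I_D(R_D+R_S) = 13 − 1.39×5.5 = 5.37 V.
Saturation requires V_DS ≥ V_GS − V_t = 1.24 V; 5.37 ≥ 1.24 ✓.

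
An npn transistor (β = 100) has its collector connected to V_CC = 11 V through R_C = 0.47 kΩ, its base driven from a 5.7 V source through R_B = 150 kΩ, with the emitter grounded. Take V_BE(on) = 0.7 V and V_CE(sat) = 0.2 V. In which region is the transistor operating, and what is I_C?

Assume active. Base-emitter loop: I_B = (V_BB − V_BE)/R_B = (5.7 − 0.7)/150 = 0.0333 mA.
I_C = β·I_B = 100×0.0333 = 3.33 mA.
V_CE = V_CC − I_C·R_C = 11 − 3.33×0.47 = 9.43 V > V_CE(sat), so the active-region assumption holds.

active; I_C ≈ 3.3 mA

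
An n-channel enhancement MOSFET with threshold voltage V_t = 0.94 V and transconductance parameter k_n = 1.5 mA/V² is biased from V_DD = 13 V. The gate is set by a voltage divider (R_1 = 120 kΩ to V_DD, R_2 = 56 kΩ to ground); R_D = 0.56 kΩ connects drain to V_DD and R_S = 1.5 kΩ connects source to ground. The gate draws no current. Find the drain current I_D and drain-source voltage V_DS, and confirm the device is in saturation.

I_D ≈ 1.3 mA, V_DS ≈ 10 V

V_G = V_DD·R_2/(R_1+R_2) = 13×56/176 = 4.14 V.
Assume saturation: I_D = (k_n/2)(V_GS − V_t)² with V_GS = V_G − I_D·R_S = 4.14 − 1.5·I_D.
Substituting gives 1.69·I_D² − 8.19·I_D + 7.66 = 0, with roots I_D = 1.27 or 3.59 mA.
The root I_D = 3.59 mA gives V_GS = -1.25 V ≤ V_t, so take I_D = 1.27 mA.
Then V_GS = 2.24 V and V_DS = V_DD − I_D(R_D+R_S) = 13 − 1.27×2.06 = 10.4 V.
Saturation requires V_DS ≥ V_GS − V_t = 1.3 V; 10.4 ≥ 1.3 ✓.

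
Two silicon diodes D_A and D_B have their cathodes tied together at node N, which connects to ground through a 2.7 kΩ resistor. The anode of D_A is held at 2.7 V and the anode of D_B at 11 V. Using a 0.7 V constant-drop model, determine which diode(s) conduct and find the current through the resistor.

Assume both conduct. Then node N would need to be at both 2.7−0.7 = 2 V and 11−0.7 = 10.3 V, which is impossible.
Assume only D_B conducts: V_N = 11 − 0.7 = 10.3 V, so I_R = 10.3/2.7 = 3.81 mA.
Check D_A: its anode-to-cathode voltage is 2.7 − 10.3 = -7.6 V < 0.7 V, so it is off. The assumption is consistent.

Only D_B conducts; I_R ≈ 3.8 mA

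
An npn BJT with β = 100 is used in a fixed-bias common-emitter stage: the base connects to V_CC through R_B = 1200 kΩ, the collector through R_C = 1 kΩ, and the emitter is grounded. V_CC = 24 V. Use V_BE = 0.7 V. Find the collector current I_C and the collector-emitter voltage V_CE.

Base loop: V_CC = I_B·R_B + V_BE, so I_B = (24 − 0.7)/1200 kΩ = 0.0194 mA.
In the active region I_C = β·I_B = 100 × 0.0194 = 1.94 mA.
Collector loop: V_CE = V_CC − I_C·R_C = 24 − 1.94×1 = 22.1 V.
Since V_CE = 22.1 V > V_CE(sat) ≈ 0.2 V, the transistor is in the active region as assumed.

I_C ≈ 1.9 mA, V_CE ≈ 22 V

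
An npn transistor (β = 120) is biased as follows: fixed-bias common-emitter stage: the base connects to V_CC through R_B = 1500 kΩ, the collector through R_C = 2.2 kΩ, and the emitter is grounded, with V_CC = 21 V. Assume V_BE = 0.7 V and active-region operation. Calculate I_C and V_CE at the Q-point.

Base loop: V_CC = I_B·R_B + V_BE, so I_B = (21 − 0.7)/1500 kΩ = 0.0135 mA.
In the active region I_C = β·I_B = 120 × 0.0135 = 1.62 mA.
Collector loop: V_CE = V_CC − I_C·R_C = 21 − 1.62×2.2 = 17.4 V.
Since V_CE = 17.4 V > V_CE(sat) ≈ 0.2 V, the transistor is in the active region as assumed.

I_C ≈ 1.6 mA, V_CE ≈ 17 V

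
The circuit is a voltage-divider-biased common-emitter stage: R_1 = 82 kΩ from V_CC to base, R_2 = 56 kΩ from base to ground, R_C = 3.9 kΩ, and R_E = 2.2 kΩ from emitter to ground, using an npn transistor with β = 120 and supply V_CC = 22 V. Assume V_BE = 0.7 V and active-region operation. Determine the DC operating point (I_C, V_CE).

Thevenize the base divider: V_Th = V_CC·R_2/(R_1+R_2) = 22×56/138 = 8.93 V, R_Th = R_1‖R_2 = 33.3 kΩ.
Base-emitter loop: V_Th = I_B·R_Th + V_BE + (β+1)I_B·R_E, so I_B = (8.93 − 0.7) / (33.3 + 121×2.2) = 0.0275 mA.
I_C = β·I_B = 120×0.0275 = 3.3 mA, and I_E = (β+1)I_B = 3.32 mA.
V_CE = V_CC − I_C·R_C − I_E·R_E = 22 − 3.3×3.9 − 3.32×2.2 = 1.83 V.
V_CE = 1.83 V > 0.2 V confirms active-region operation.

I_C ≈ 3.3 mA, V_CE ≈ 1.8 V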